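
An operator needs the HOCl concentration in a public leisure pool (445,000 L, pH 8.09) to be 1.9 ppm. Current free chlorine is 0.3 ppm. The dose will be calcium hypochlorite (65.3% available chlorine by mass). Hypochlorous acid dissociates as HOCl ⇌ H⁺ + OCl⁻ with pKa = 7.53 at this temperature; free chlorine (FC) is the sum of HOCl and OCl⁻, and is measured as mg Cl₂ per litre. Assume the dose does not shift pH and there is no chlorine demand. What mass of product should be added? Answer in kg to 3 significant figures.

5.79 kg

[OCl⁻]/[HOCl] = 10^(pH − pKa) = 10^(8.09 − 7.53) = 3.631; fraction as HOCl = 1/(1 + 3.631) = 0.2159.
Free chlorine required for 1.9 ppm HOCl: 1.9 / 0.2159 = 8.798 ppm.
FC to add: 8.798 − 0.3 = 8.498 mg/L as Cl₂.
Cl₂ equivalent: 8.498 mg/L × 445,000 L = 3782 g.
Product at 65.3% available Cl: 3782 / 0.653 = 5791 g.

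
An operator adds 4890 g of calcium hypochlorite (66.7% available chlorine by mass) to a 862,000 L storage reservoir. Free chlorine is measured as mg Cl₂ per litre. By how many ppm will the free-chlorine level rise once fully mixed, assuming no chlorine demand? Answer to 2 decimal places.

3.78 ppm

Available chlorine delivered: 4890 g × 0.667 = 3262 g as Cl₂.
Concentration rise: 3262 g / 862,000 L = 3.784 mg/L = 3.78 ppm.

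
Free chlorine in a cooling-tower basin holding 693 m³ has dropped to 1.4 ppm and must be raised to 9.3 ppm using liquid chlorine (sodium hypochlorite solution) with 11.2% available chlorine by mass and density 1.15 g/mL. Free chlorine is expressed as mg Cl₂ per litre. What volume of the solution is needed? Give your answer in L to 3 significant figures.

Volume: 693 m³ = 693,000 L.
Chlorine deficit: 9.3 − 1.4 = 7.9 ppm = 7.9 mg/L as Cl₂.
Cl₂ equivalent needed: 7.9 mg/L × 693,000 L = 5,475,000 mg = 5475 g.
Product at 11.2% available chlorine: 5475 / 0.112 = 48,880 g.
Volume at density 1.15 g/mL: 48,880 g ÷ 1.15 g/mL = 42,510 mL.

42.5 L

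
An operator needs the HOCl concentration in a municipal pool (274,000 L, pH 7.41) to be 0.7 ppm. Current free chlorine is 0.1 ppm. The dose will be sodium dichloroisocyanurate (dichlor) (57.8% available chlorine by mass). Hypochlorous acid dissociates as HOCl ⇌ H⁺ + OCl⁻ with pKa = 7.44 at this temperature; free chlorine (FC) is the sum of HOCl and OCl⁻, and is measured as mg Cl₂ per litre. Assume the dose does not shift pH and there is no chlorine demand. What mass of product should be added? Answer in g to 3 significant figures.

[OCl⁻]/[HOCl] = 10^(pH − pKa) = 10^(7.41 − 7.44) = 0.9333; fraction as HOCl = 1/(1 + 0.9333) = 0.5173.
Free chlorine required for 0.7 ppm HOCl: 0.7 / 0.5173 = 1.353 ppm.
FC to add: 1.353 − 0.1 = 1.253 mg/L as Cl₂.
Cl₂ equivalent: 1.253 mg/L × 274,000 L = 343.4 g.
Product at 57.8% available Cl: 343.4 / 0.578 = 594.1 g.

594 g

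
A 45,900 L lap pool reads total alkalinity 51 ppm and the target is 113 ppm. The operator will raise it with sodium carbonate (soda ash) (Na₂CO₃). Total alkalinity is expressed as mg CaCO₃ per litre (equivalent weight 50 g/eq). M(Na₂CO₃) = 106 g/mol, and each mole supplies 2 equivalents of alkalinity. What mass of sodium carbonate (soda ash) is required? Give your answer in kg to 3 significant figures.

3.02 kg

Alkalinity to add: (113 − 51) = 62 mg/L as CaCO₃ × 45,900 L = 2846 g as CaCO₃.
Equivalents: 2846 g ÷ 50 g/eq = 56.92 eq.
Each mole of Na₂CO₃ supplies 2 eq, so 56.92 / 2 = 28.46 mol.
Mass: 28.46 mol × 106 g/mol = 3017 g.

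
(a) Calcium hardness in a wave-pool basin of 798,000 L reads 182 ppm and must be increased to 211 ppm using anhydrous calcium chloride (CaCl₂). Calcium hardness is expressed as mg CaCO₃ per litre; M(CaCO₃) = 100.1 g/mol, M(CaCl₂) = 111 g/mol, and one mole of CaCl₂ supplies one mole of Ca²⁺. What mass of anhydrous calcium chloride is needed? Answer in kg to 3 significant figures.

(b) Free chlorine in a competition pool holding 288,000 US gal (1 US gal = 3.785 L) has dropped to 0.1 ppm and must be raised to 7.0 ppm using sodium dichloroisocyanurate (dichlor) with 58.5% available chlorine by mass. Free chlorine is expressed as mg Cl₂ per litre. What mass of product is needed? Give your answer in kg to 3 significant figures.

(a) 25.7 kg; (b) 12.9 kg

(a) Hardness to add: (211 − 182) = 29 mg/L as CaCO₃ × 798,000 L = 23,140 g as CaCO₃.
(a) Moles of Ca²⁺ (1 mol Ca²⁺ ≡ 1 mol CaCO₃): 23,140 / 100.1 g/mol = 231.2 mol.
(a) Mass of CaCl₂: 231.2 × 111 = 25,660 g.

(b) Volume: 288,000 US gal × 3.785 L/gal = 1,090,080 L.
(b) Chlorine deficit: 7.0 − 0.1 = 6.9 ppm = 6.9 mg/L as Cl₂.
(b) Cl₂ equivalent needed: 6.9 mg/L × 1,090,080 L = 7,522,000 mg = 7522 g.
(b) Product at 58.5% available chlorine: 7522 / 0.585 = 12,860 g.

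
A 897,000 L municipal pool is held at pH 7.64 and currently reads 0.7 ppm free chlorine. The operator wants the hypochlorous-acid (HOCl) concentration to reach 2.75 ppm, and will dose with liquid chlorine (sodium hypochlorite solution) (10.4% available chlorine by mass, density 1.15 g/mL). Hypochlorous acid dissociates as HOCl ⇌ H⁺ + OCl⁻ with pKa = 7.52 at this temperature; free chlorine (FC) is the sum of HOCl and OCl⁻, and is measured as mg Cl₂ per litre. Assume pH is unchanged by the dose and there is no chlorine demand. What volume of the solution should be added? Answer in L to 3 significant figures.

[OCl⁻]/[HOCl] = 10^(pH − pKa) = 10^(7.64 − 7.52) = 1.318; fraction as HOCl = 1/(1 + 1.318) = 0.4314.
Free chlorine required for 2.75 ppm HOCl: 2.75 / 0.4314 = 6.375 ppm.
FC to add: 6.375 − 0.7 = 5.675 mg/L as Cl₂.
Cl₂ equivalent: 5.675 mg/L × 897,000 L = 5091 g.
Product at 10.4% available Cl: 5091 / 0.104 = 48,950 g.
Volume: 48,950 g ÷ 1.15 g/mL = 42,560 mL.

42.6 L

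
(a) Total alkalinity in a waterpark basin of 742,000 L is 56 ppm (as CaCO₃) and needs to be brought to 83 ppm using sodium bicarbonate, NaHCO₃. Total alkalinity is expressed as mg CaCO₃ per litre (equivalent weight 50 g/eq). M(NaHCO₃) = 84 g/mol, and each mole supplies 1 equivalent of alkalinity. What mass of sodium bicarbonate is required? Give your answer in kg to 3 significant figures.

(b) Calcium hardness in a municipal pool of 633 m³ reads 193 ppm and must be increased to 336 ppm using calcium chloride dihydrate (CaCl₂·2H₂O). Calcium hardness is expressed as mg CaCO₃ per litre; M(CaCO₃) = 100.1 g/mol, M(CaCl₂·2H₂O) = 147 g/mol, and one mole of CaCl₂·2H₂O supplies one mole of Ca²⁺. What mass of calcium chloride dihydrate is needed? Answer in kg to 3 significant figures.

(a) Alkalinity to add: (83 − 56) = 27 mg/L as CaCO₃ × 742,000 L = 20,030 g as CaCO₃.
(a) Equivalents: 20,030 g ÷ 50 g/eq = 400.7 eq.
(a) NaHCO₃ supplies 1 eq per mole → 400.7 mol.
(a) Mass: 400.7 mol × 84 g/mol = 33,660 g.

(b) Volume: 633 m³ = 633,000 L.
(b) Hardness to add: (336 − 193) = 143 mg/L as CaCO₃ × 633,000 L = 90,520 g as CaCO₃.
(b) Moles of Ca²⁺ (1 mol Ca²⁺ ≡ 1 mol CaCO₃): 90,520 / 100.1 g/mol = 904.3 mol.
(b) Mass of CaCl₂·2H₂O: 904.3 × 147 = 132,900 g.

(a) 33.7 kg; (b) 133 kg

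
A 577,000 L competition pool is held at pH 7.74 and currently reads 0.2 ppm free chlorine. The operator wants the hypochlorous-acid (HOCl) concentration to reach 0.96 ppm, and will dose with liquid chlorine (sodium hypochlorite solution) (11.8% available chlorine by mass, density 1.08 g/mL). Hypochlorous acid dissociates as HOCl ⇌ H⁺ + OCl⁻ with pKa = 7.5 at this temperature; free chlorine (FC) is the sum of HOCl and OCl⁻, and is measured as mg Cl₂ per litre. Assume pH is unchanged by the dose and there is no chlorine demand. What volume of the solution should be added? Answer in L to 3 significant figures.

11.0 L

[OCl⁻]/[HOCl] = 10^(pH − pKa) = 10^(7.74 − 7.5) = 1.738; fraction as HOCl = 1/(1 + 1.738) = 0.3653.
Free chlorine required for 0.96 ppm HOCl: 0.96 / 0.3653 = 2.628 ppm.
FC to add: 2.628 − 0.2 = 2.428 mg/L as Cl₂.
Cl₂ equivalent: 2.428 mg/L × 577,000 L = 1401 g.
Product at 11.8% available Cl: 1401 / 0.118 = 11,870 g.
Volume: 11,870 g ÷ 1.08 g/mL = 10,990 mL.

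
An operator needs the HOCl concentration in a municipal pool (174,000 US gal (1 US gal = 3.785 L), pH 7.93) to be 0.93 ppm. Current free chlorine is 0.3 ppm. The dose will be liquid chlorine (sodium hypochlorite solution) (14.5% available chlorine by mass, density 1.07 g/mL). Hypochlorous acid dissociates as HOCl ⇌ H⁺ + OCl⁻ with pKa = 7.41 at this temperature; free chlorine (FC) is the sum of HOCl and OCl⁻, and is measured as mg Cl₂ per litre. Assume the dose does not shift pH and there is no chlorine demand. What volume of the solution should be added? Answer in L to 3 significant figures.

15.7 L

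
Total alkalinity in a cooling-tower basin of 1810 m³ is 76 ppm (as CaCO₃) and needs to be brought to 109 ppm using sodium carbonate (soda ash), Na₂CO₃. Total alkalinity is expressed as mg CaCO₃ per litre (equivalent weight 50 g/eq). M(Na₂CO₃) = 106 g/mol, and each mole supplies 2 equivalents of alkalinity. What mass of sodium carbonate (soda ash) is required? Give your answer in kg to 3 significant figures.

63.3 kg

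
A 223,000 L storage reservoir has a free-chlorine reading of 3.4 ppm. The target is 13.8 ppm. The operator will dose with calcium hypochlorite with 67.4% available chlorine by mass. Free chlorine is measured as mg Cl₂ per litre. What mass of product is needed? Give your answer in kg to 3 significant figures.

Chlorine deficit: 13.8 − 3.4 = 10.4 ppm = 10.4 mg/L as Cl₂.
Cl₂ equivalent needed: 10.4 mg/L × 223,000 L = 2,319,000 mg = 2319 g.
Product at 67.4% available chlorine: 2319 / 0.674 = 3441 g.

3.44 kg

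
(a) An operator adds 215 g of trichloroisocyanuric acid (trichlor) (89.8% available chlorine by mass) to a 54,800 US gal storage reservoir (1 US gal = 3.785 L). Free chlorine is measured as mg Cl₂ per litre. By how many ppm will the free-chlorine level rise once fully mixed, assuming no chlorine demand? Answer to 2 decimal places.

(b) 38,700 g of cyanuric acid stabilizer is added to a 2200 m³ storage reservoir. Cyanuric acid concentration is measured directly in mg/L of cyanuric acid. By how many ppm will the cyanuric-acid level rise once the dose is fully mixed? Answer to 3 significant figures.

(a) 0.93 ppm; (b) 17.6 ppm

(a) Volume: 54,800 US gal × 3.785 L/gal = 207,418 L.
(a) Available chlorine delivered: 215 g × 0.898 = 193.1 g as Cl₂.
(a) Concentration rise: 193.1 g / 207,418 L = 0.9308 mg/L = 0.93 ppm.

(b) Volume: 2200 m³ = 2,200,000 L.
(b) Rise: 38,700 g / 2,200,000 L × 1000 = 17.59 mg/L.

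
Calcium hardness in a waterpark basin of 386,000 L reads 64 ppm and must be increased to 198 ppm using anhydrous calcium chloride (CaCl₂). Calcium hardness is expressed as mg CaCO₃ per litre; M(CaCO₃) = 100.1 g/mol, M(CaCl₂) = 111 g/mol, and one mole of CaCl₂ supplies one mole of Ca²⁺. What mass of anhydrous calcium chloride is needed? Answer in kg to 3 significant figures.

Hardness to add: (198 − 64) = 134 mg/L as CaCO₃ × 386,000 L = 51,720 g as CaCO₃.
Moles of Ca²⁺ (1 mol Ca²⁺ ≡ 1 mol CaCO₃): 51,720 / 100.1 g/mol = 516.7 mol.
Mass of CaCl₂: 516.7 × 111 = 57,360 g.

57.4 kg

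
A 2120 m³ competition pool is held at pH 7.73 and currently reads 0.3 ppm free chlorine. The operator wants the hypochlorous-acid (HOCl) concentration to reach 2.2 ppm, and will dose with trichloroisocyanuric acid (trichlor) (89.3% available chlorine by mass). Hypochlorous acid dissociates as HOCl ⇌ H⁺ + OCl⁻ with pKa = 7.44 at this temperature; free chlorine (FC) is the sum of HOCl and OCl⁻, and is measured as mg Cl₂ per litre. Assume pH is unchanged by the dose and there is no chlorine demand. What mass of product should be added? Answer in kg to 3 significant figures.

14.7 kg

Volume: 2120 m³ = 2,120,000 L.
[OCl⁻]/[HOCl] = 10^(pH − pKa) = 10^(7.73 − 7.44) = 1.95; fraction as HOCl = 1/(1 + 1.95) = 0.339.
Free chlorine required for 2.2 ppm HOCl: 2.2 / 0.339 = 6.49 ppm.
FC to add: 6.49 − 0.3 = 6.19 mg/L as Cl₂.
Cl₂ equivalent: 6.19 mg/L × 2,120,000 L = 13,120 g.
Product at 89.3% available Cl: 13,120 / 0.893 = 14,690 g.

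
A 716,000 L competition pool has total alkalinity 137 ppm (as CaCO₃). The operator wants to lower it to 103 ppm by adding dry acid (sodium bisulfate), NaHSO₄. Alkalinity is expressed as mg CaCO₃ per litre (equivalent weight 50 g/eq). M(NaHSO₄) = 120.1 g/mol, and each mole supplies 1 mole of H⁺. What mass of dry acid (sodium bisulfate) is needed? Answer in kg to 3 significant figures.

Alkalinity to neutralize: (137 − 103) = 34 mg/L as CaCO₃ × 716,000 L = 24,340 g as CaCO₃.
Equivalents of H⁺ required: 24,340 ÷ 50 g/eq = 486.9 eq = 486.9 mol NaHSO₄.
Mass of NaHSO₄: 486.9 × 120.1 = 58,470 g.

58.5 kg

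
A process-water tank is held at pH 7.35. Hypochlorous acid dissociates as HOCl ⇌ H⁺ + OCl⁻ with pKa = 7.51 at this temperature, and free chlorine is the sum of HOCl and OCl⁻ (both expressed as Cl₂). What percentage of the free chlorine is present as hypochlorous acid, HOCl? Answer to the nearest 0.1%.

59.1%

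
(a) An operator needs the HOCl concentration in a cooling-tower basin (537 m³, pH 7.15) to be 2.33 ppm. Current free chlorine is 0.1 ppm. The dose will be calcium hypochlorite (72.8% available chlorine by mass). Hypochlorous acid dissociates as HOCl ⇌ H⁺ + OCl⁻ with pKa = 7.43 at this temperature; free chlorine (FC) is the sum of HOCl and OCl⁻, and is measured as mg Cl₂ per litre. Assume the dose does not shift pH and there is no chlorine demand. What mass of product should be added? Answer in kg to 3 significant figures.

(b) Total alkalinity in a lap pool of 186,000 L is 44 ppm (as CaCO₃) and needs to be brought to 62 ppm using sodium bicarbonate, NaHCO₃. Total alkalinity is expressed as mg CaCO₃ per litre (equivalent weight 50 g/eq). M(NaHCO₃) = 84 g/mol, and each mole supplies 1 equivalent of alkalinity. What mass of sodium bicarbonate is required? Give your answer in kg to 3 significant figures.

(a) Volume: 537 m³ = 537,000 L.
(a) [OCl⁻]/[HOCl] = 10^(pH − pKa) = 10^(7.15 − 7.43) = 0.5248; fraction as HOCl = 1/(1 + 0.5248) = 0.6558.
(a) Free chlorine required for 2.33 ppm HOCl: 2.33 / 0.6558 = 3.553 ppm.
(a) FC to add: 3.553 − 0.1 = 3.453 mg/L as Cl₂.
(a) Cl₂ equivalent: 3.453 mg/L × 537,000 L = 1854 g.
(a) Product at 72.8% available Cl: 1854 / 0.728 = 2547 g.

(b) Alkalinity to add: (62 − 44) = 18 mg/L as CaCO₃ × 186,000 L = 3348 g as CaCO₃.
(b) Equivalents: 3348 g ÷ 50 g/eq = 66.96 eq.
(b) NaHCO₃ supplies 1 eq per mole → 66.96 mol.
(b) Mass: 66.96 mol × 84 g/mol = 5625 g.

(a) 2.55 kg; (b) 5.62 kg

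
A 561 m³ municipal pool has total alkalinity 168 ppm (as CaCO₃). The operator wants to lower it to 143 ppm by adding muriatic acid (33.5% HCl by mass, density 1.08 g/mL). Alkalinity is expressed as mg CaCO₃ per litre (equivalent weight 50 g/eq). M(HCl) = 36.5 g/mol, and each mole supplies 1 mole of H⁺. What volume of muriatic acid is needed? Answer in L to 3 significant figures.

28.3 L

Volume: 561 m³ = 561,000 L.
Alkalinity to neutralize: (168 − 143) = 25 mg/L as CaCO₃ × 561,000 L = 14,020 g as CaCO₃.
Equivalents of H⁺ required: 14,020 ÷ 50 g/eq = 280.5 eq = 280.5 mol HCl.
Mass of HCl: 280.5 × 36.5 = 10,240 g.
Mass of 33.5% solution: 10,240 / 0.335 = 30,560 g.
Volume: 30,560 g ÷ 1.08 g/mL = 28,300 mL.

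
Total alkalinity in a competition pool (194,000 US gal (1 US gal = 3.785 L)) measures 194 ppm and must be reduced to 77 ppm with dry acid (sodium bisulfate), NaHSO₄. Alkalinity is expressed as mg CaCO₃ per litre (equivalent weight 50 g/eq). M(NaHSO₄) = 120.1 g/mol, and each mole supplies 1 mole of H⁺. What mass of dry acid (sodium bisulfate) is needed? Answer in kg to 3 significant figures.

Volume: 194,000 US gal × 3.785 L/gal = 734,290 L.
Alkalinity to neutralize: (194 − 77) = 117 mg/L as CaCO₃ × 734,290 L = 85,910 g as CaCO₃.
Equivalents of H⁺ required: 85,910 ÷ 50 g/eq = 1718 eq = 1718 mol NaHSO₄.
Mass of NaHSO₄: 1718 × 120.1 = 206,400 g.

206 kg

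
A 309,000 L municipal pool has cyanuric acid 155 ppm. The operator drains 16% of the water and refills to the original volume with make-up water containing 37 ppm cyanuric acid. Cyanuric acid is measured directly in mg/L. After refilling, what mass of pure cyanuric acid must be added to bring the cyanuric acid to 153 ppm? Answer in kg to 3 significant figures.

5.22 kg

After draining 16% and refilling: 155 × 0.84 + 37 × 0.16 = 136.12 ppm.
Deficit to target: 153 − 136.12 = 16.88 mg/L.
Mass: 16.88 mg/L × 309,000 L = 5216 g cyanuric acid.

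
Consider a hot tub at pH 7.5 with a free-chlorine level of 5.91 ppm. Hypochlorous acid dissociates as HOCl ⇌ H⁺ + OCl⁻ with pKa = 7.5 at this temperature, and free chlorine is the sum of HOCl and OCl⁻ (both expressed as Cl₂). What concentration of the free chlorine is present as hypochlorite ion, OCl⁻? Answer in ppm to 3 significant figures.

2.96 ppm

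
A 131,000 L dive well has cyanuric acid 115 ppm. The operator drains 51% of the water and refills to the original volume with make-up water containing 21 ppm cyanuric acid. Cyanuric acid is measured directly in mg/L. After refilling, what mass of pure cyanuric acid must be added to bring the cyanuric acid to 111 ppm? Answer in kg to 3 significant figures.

After draining 51% and refilling: 115 × 0.49 + 21 × 0.51 = 67.06 ppm.
Deficit to target: 111 − 67.06 = 43.94 mg/L.
Mass: 43.94 mg/L × 131,000 L = 5756 g cyanuric acid.

5.76 kg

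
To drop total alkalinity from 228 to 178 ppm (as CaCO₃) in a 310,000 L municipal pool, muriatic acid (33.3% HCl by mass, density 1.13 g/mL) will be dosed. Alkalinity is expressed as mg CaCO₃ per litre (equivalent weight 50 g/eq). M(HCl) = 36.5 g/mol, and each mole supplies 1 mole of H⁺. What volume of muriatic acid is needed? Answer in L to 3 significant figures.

30.1 L

Alkalinity to neutralize: (228 − 178) = 50 mg/L as CaCO₃ × 310,000 L = 15,500 g as CaCO₃.
Equivalents of H⁺ required: 15,500 ÷ 50 g/eq = 310 eq = 310 mol HCl.
Mass of HCl: 310 × 36.5 = 11,320 g.
Mass of 33.3% solution: 11,320 / 0.333 = 33,980 g.
Volume: 33,980 g ÷ 1.13 g/mL = 30,070 mL.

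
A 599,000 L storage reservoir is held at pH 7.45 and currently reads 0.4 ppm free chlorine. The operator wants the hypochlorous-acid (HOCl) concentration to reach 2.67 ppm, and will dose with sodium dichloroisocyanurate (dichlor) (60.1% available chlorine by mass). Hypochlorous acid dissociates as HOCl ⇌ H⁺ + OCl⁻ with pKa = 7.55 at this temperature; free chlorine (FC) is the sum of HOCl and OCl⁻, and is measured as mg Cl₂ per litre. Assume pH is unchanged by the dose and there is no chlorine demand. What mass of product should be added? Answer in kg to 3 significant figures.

[OCl⁻]/[HOCl] = 10^(pH − pKa) = 10^(7.45 − 7.55) = 0.7943; fraction as HOCl = 1/(1 + 0.7943) = 0.5573.
Free chlorine required for 2.67 ppm HOCl: 2.67 / 0.5573 = 4.791 ppm.
FC to add: 4.791 − 0.4 = 4.391 mg/L as Cl₂.
Cl₂ equivalent: 4.391 mg/L × 599,000 L = 2630 g.
Product at 60.1% available Cl: 2630 / 0.601 = 4376 g.

4.38 kg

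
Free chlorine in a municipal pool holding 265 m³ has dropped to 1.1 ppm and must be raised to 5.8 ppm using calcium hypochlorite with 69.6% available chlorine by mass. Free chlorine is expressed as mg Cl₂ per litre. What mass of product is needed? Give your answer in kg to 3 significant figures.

1.79 kg

Volume: 265 m³ = 265,000 L.
Chlorine deficit: 5.8 − 1.1 = 4.7 ppm = 4.7 mg/L as Cl₂.
Cl₂ equivalent needed: 4.7 mg/L × 265,000 L = 1,246,000 mg = 1246 g.
Product at 69.6% available chlorine: 1246 / 0.696 = 1790 g.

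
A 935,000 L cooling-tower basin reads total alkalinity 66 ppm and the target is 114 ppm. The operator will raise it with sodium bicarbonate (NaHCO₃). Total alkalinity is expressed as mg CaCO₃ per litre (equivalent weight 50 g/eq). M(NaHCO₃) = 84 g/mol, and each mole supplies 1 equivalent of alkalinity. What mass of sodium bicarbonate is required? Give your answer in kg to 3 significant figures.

75.4 kg

Alkalinity to add: (114 − 66) = 48 mg/L as CaCO₃ × 935,000 L = 44,880 g as CaCO₃.
Equivalents: 44,880 g ÷ 50 g/eq = 897.6 eq.
NaHCO₃ supplies 1 eq per mole → 897.6 mol.
Mass: 897.6 mol × 84 g/mol = 75,400 g.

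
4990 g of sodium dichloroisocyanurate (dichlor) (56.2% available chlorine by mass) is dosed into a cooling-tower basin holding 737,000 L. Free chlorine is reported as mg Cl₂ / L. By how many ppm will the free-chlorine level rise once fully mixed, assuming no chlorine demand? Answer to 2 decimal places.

3.81 ppm

Available chlorine delivered: 4990 g × 0.562 = 2804 g as Cl₂.
Concentration rise: 2804 g / 737,000 L = 3.805 mg/L = 3.81 ppm.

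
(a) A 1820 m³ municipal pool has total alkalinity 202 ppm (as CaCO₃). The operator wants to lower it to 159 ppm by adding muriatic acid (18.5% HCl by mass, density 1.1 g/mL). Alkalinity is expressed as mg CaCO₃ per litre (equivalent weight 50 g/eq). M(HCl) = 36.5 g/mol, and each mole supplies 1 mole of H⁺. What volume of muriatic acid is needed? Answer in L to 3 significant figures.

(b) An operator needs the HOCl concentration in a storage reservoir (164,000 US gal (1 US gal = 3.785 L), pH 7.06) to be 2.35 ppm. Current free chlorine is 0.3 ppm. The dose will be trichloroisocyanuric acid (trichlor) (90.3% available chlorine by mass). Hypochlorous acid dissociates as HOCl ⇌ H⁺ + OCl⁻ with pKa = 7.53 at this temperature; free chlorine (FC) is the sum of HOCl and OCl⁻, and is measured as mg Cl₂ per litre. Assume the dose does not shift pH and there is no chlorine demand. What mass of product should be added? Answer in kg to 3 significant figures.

(a) Volume: 1820 m³ = 1,820,000 L.
(a) Alkalinity to neutralize: (202 − 159) = 43 mg/L as CaCO₃ × 1,820,000 L = 78,260 g as CaCO₃.
(a) Equivalents of H⁺ required: 78,260 ÷ 50 g/eq = 1565 eq = 1565 mol HCl.
(a) Mass of HCl: 1565 × 36.5 = 57,130 g.
(a) Mass of 18.5% solution: 57,130 / 0.185 = 308,800 g.
(a) Volume: 308,800 g ÷ 1.1 g/mL = 280,700 mL.

(b) Volume: 164,000 US gal × 3.785 L/gal = 620,740 L.
(b) [OCl⁻]/[HOCl] = 10^(pH − pKa) = 10^(7.06 − 7.53) = 0.3388; fraction as HOCl = 1/(1 + 0.3388) = 0.7469.
(b) Free chlorine required for 2.35 ppm HOCl: 2.35 / 0.7469 = 3.146 ppm.
(b) FC to add: 3.146 − 0.3 = 2.846 mg/L as Cl₂.
(b) Cl₂ equivalent: 2.846 mg/L × 620,740 L = 1767 g.
(b) Product at 90.3% available Cl: 1767 / 0.903 = 1957 g.

(a) 281 L; (b) 1.96 kg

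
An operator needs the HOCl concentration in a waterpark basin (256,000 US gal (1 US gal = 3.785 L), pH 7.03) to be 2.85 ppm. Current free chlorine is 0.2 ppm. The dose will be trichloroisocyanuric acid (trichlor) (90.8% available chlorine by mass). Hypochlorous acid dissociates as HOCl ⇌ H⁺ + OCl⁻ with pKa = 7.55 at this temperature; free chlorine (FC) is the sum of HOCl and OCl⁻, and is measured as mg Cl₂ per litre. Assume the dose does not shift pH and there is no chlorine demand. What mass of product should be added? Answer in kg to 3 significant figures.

3.75 kg

Volume: 256,000 US gal × 3.785 L/gal = 968,960 L.
[OCl⁻]/[HOCl] = 10^(pH − pKa) = 10^(7.03 − 7.55) = 0.302; fraction as HOCl = 1/(1 + 0.302) = 0.7681.
Free chlorine required for 2.85 ppm HOCl: 2.85 / 0.7681 = 3.711 ppm.
FC to add: 3.711 − 0.2 = 3.511 mg/L as Cl₂.
Cl₂ equivalent: 3.511 mg/L × 968,960 L = 3402 g.
Product at 90.8% available Cl: 3402 / 0.908 = 3746 g.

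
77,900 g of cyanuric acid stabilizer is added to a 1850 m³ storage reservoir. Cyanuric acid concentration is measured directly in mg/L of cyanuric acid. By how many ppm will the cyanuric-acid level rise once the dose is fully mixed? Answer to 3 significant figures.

Volume: 1850 m³ = 1,850,000 L.
Rise: 77,900 g / 1,850,000 L × 1000 = 42.11 mg/L.

42.1 ppm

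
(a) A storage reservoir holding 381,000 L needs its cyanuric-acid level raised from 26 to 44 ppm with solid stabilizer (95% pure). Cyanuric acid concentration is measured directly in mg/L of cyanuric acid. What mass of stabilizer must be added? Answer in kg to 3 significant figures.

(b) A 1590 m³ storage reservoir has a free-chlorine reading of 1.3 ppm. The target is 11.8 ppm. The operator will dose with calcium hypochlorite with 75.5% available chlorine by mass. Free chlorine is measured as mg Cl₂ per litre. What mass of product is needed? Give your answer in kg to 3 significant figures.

(a) CYA to add: (44 − 26) = 18 mg/L × 381,000 L = 6858 g cyanuric acid.
(a) At 95% purity: 6858 / 0.95 = 7219 g product.

(b) Volume: 1590 m³ = 1,590,000 L.
(b) Chlorine deficit: 11.8 − 1.3 = 10.5 ppm = 10.5 mg/L as Cl₂.
(b) Cl₂ equivalent needed: 10.5 mg/L × 1,590,000 L = 16,700,000 mg = 16,700 g.
(b) Product at 75.5% available chlorine: 16,700 / 0.755 = 22,110 g.

(a) 7.22 kg; (b) 22.1 kg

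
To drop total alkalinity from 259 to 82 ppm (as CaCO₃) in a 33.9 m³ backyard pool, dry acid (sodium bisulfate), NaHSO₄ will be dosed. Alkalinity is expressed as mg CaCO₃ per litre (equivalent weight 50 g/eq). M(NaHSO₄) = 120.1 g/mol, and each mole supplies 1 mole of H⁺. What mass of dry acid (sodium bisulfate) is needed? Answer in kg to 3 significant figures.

14.4 kg

Volume: 33.9 m³ = 33,900 L.
Alkalinity to neutralize: (259 − 82) = 177 mg/L as CaCO₃ × 33,900 L = 6000 g as CaCO₃.
Equivalents of H⁺ required: 6000 ÷ 50 g/eq = 120 eq = 120 mol NaHSO₄.
Mass of NaHSO₄: 120 × 120.1 = 14,410 g.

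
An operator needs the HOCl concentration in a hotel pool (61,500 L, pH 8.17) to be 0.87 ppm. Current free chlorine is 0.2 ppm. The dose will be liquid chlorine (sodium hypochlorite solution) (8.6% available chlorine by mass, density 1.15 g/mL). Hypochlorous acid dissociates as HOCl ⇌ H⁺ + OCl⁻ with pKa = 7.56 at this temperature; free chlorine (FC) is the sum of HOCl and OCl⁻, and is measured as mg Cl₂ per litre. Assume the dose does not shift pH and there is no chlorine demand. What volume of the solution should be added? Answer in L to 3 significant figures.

2.62 L

[OCl⁻]/[HOCl] = 10^(pH − pKa) = 10^(8.17 − 7.56) = 4.074; fraction as HOCl = 1/(1 + 4.074) = 0.1971.
Free chlorine required for 0.87 ppm HOCl: 0.87 / 0.1971 = 4.414 ppm.
FC to add: 4.414 − 0.2 = 4.214 mg/L as Cl₂.
Cl₂ equivalent: 4.214 mg/L × 61,500 L = 259.2 g.
Product at 8.6% available Cl: 259.2 / 0.086 = 3014 g.
Volume: 3014 g ÷ 1.15 g/mL = 2621 mL.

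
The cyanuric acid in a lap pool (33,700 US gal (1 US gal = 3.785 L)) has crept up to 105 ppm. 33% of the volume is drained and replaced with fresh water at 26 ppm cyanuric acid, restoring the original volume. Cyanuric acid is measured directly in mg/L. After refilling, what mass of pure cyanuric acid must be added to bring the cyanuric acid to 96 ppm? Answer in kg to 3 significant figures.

2.18 kg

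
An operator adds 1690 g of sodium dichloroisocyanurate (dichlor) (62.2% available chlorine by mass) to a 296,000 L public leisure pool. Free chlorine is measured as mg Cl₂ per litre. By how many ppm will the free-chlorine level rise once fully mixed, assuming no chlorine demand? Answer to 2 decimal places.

3.55 ppm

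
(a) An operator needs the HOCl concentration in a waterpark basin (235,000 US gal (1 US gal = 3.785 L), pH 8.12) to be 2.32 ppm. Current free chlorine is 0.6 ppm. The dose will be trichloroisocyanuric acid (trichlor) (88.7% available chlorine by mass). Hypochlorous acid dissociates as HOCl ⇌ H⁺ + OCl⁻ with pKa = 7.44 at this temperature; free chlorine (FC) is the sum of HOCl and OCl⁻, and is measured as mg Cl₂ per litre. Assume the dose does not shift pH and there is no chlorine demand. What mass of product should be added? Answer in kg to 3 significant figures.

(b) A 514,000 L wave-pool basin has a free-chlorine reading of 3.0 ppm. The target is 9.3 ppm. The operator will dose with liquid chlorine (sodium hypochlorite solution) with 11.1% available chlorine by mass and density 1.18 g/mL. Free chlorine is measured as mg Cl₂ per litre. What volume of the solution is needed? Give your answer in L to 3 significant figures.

(a) Volume: 235,000 US gal × 3.785 L/gal = 889,475 L.
(a) [OCl⁻]/[HOCl] = 10^(pH − pKa) = 10^(8.12 − 7.44) = 4.786; fraction as HOCl = 1/(1 + 4.786) = 0.1728.
(a) Free chlorine required for 2.32 ppm HOCl: 2.32 / 0.1728 = 13.42 ppm.
(a) FC to add: 13.42 − 0.6 = 12.82 mg/L as Cl₂.
(a) Cl₂ equivalent: 12.82 mg/L × 889,475 L = 11,410 g.
(a) Product at 88.7% available Cl: 11,410 / 0.887 = 12,860 g.

(b) Chlorine deficit: 9.3 − 3.0 = 6.3 ppm = 6.3 mg/L as Cl₂.
(b) Cl₂ equivalent needed: 6.3 mg/L × 514,000 L = 3,238,000 mg = 3238 g.
(b) Product at 11.1% available chlorine: 3238 / 0.111 = 29,170 g.
(b) Volume at density 1.18 g/mL: 29,170 g ÷ 1.18 g/mL = 24,720 mL.

(a) 12.9 kg; (b) 24.7 L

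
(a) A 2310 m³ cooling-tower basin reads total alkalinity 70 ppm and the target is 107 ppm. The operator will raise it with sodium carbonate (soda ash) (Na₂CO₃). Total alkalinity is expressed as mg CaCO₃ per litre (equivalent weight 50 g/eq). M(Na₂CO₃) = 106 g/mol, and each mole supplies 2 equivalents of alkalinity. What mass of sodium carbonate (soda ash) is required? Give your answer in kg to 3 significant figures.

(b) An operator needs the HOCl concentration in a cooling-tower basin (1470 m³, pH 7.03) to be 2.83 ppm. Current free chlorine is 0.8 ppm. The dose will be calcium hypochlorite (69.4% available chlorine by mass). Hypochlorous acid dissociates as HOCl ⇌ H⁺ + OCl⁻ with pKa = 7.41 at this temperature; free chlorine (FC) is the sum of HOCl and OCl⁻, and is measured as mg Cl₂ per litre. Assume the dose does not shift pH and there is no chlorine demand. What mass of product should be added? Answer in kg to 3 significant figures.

(a) 90.6 kg; (b) 6.80 kg

(a) Volume: 2310 m³ = 2,310,000 L.
(a) Alkalinity to add: (107 − 70) = 37 mg/L as CaCO₃ × 2,310,000 L = 85,470 g as CaCO₃.
(a) Equivalents: 85,470 g ÷ 50 g/eq = 1709 eq.
(a) Each mole of Na₂CO₃ supplies 2 eq, so 1709 / 2 = 854.7 mol.
(a) Mass: 854.7 mol × 106 g/mol = 90,600 g.

(b) Volume: 1470 m³ = 1,470,000 L.
(b) [OCl⁻]/[HOCl] = 10^(pH − pKa) = 10^(7.03 − 7.41) = 0.4169; fraction as HOCl = 1/(1 + 0.4169) = 0.7058.
(b) Free chlorine required for 2.83 ppm HOCl: 2.83 / 0.7058 = 4.01 ppm.
(b) FC to add: 4.01 − 0.8 = 3.21 mg/L as Cl₂.
(b) Cl₂ equivalent: 3.21 mg/L × 1,470,000 L = 4718 g.
(b) Product at 69.4% available Cl: 4718 / 0.694 = 6799 g.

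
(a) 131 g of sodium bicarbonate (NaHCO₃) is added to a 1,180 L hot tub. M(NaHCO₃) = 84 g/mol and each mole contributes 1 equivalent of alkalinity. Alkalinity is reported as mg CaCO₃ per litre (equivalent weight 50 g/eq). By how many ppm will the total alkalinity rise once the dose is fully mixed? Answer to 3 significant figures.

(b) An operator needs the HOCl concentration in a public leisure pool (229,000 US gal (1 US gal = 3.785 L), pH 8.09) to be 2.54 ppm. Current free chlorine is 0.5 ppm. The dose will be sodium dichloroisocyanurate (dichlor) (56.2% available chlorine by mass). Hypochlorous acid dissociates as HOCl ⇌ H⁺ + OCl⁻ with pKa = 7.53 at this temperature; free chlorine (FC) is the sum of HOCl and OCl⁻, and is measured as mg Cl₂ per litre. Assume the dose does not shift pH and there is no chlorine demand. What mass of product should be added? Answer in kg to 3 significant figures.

(a) 66.1 ppm; (b) 17.4 kg

(a) Moles of NaHCO₃: 131 g ÷ 84 g/mol = 1.56 mol → 1.56 eq of alkalinity.
(a) As CaCO₃: 1.56 eq × 50 g/eq = 77.98 g.
(a) Rise: 77.98 g / 1,180 L × 1000 = 66.08 mg/L.

(b) Volume: 229,000 US gal × 3.785 L/gal = 866,765 L.
(b) [OCl⁻]/[HOCl] = 10^(pH − pKa) = 10^(8.09 − 7.53) = 3.631; fraction as HOCl = 1/(1 + 3.631) = 0.2159.
(b) Free chlorine required for 2.54 ppm HOCl: 2.54 / 0.2159 = 11.76 ppm.
(b) FC to add: 11.76 − 0.5 = 11.26 mg/L as Cl₂.
(b) Cl₂ equivalent: 11.26 mg/L × 866,765 L = 9762 g.
(b) Product at 56.2% available Cl: 9762 / 0.562 = 17,370 g.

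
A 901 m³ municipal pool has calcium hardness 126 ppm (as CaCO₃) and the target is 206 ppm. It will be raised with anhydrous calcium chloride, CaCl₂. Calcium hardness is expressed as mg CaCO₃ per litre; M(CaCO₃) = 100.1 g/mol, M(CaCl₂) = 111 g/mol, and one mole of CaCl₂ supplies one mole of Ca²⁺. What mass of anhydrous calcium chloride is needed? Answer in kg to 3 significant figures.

Volume: 901 m³ = 901,000 L.
Hardness to add: (206 − 126) = 80 mg/L as CaCO₃ × 901,000 L = 72,080 g as CaCO₃.
Moles of Ca²⁺ (1 mol Ca²⁺ ≡ 1 mol CaCO₃): 72,080 / 100.1 g/mol = 720.1 mol.
Mass of CaCl₂: 720.1 × 111 = 79,930 g.

79.9 kg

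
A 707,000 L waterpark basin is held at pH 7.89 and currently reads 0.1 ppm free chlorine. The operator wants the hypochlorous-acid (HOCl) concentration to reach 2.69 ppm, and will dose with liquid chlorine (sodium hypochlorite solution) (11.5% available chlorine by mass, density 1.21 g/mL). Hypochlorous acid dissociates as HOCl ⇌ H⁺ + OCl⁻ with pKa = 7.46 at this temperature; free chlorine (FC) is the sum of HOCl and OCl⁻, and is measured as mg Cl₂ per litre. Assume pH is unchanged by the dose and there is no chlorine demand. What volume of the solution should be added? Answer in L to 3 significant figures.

49.9 L

[OCl⁻]/[HOCl] = 10^(pH − pKa) = 10^(7.89 − 7.46) = 2.692; fraction as HOCl = 1/(1 + 2.692) = 0.2709.
Free chlorine required for 2.69 ppm HOCl: 2.69 / 0.2709 = 9.93 ppm.
FC to add: 9.93 − 0.1 = 9.83 mg/L as Cl₂.
Cl₂ equivalent: 9.83 mg/L × 707,000 L = 6950 g.
Product at 11.5% available Cl: 6950 / 0.115 = 60,430 g.
Volume: 60,430 g ÷ 1.21 g/mL = 49,950 mL.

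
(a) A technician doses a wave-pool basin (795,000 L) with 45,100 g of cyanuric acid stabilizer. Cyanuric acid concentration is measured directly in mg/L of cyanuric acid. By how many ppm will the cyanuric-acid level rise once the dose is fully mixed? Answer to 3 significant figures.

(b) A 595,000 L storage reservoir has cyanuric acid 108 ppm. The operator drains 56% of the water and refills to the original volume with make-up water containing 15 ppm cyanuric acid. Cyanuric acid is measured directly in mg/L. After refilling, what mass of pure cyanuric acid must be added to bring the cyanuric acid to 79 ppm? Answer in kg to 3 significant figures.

(a) Rise: 45,100 g / 795,000 L × 1000 = 56.73 mg/L.

(b) After draining 56% and refilling: 108 × 0.44 + 15 × 0.56 = 55.92 ppm.
(b) Deficit to target: 79 − 55.92 = 23.08 mg/L.
(b) Mass: 23.08 mg/L × 595,000 L = 13,730 g cyanuric acid.

(a) 56.7 ppm; (b) 13.7 kg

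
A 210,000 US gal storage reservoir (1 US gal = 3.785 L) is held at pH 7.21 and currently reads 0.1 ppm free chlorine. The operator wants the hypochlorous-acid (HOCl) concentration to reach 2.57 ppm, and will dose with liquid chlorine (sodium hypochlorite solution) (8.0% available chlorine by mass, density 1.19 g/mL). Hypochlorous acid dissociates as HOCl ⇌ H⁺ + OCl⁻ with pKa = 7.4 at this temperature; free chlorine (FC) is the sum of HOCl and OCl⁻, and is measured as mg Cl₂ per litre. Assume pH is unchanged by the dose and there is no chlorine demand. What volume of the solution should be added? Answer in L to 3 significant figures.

Volume: 210,000 US gal × 3.785 L/gal = 794,850 L.
[OCl⁻]/[HOCl] = 10^(pH − pKa) = 10^(7.21 − 7.4) = 0.6457; fraction as HOCl = 1/(1 + 0.6457) = 0.6077.
Free chlorine required for 2.57 ppm HOCl: 2.57 / 0.6077 = 4.229 ppm.
FC to add: 4.229 − 0.1 = 4.129 mg/L as Cl₂.
Cl₂ equivalent: 4.129 mg/L × 794,850 L = 3282 g.
Product at 8.0% available Cl: 3282 / 0.08 = 41,030 g.
Volume: 41,030 g ÷ 1.19 g/mL = 34,480 mL.

34.5 L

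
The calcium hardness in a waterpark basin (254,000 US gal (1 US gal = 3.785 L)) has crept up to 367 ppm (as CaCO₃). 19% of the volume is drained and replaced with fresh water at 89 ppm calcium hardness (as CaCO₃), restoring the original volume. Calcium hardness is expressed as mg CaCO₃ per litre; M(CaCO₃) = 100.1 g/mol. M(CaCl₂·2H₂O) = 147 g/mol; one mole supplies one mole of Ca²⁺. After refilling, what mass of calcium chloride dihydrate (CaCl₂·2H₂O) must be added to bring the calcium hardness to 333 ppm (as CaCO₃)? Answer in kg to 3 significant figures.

26.6 kg

Volume: 254,000 US gal × 3.785 L/gal = 961,390 L.
After draining 19% and refilling: 367 × 0.81 + 89 × 0.19 = 314.18 ppm.
Deficit to target: 333 − 314.18 = 18.82 mg/L.
As CaCO₃: 18.82 mg/L × 961,390 L = 18,090 g; ÷ 100.1 = 180.8 mol Ca²⁺.
Mass: 180.8 × 147 = 26,570 g.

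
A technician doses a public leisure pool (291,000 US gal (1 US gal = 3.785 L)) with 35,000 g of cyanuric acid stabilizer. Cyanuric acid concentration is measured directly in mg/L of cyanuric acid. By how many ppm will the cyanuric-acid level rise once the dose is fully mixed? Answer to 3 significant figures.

Volume: 291,000 US gal × 3.785 L/gal = 1,101,435 L.
Rise: 35,000 g / 1,101,435 L × 1000 = 31.78 mg/L.

31.8 ppm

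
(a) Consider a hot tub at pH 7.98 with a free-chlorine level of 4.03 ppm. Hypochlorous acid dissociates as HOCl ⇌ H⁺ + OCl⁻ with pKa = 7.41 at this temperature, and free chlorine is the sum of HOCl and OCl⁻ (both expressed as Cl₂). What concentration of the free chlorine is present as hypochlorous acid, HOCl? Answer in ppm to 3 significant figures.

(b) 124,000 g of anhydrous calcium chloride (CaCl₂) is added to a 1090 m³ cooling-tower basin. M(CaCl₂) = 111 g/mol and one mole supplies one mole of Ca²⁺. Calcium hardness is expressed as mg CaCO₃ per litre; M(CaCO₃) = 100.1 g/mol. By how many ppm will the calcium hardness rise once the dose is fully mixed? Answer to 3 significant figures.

(a) 0.855 ppm; (b) 103 ppm

(a) [OCl⁻]/[HOCl] = 10^(pH − pKa) = 10^(7.98 − 7.41) = 10^0.57 = 3.715.
(a) Fraction as HOCl = 1 / (1 + 3.715) = 0.2121.
(a) HOCl = 0.2121 × 4.03 ppm = 0.8547 ppm.

(b) Volume: 1090 m³ = 1,090,000 L.
(b) Moles of Ca²⁺: 124,000 g ÷ 111 g/mol = 1117 mol.
(b) As CaCO₃: 1117 mol × 100.1 g/mol = 111,800 g.
(b) Rise: 111,800 g / 1,090,000 L × 1000 = 102.6 mg/L.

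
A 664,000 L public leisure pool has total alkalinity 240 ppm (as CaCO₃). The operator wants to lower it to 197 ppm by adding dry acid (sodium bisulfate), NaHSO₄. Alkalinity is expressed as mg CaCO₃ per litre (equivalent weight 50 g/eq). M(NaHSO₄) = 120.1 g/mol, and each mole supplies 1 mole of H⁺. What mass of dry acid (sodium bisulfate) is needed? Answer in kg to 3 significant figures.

Alkalinity to neutralize: (240 − 197) = 43 mg/L as CaCO₃ × 664,000 L = 28,550 g as CaCO₃.
Equivalents of H⁺ required: 28,550 ÷ 50 g/eq = 571 eq = 571 mol NaHSO₄.
Mass of NaHSO₄: 571 × 120.1 = 68,580 g.

68.6 kg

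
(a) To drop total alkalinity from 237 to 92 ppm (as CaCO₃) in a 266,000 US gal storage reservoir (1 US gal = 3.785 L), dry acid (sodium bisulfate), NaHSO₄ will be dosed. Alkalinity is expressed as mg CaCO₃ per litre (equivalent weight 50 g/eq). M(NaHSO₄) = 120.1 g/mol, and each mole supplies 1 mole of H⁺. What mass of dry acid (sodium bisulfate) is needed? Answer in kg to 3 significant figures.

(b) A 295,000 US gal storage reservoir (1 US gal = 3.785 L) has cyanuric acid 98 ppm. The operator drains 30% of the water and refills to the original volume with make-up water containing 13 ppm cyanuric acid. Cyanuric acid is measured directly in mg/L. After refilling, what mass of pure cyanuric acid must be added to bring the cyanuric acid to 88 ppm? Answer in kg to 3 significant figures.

(a) Volume: 266,000 US gal × 3.785 L/gal = 1,006,810 L.
(a) Alkalinity to neutralize: (237 − 92) = 145 mg/L as CaCO₃ × 1,006,810 L = 146,000 g as CaCO₃.
(a) Equivalents of H⁺ required: 146,000 ÷ 50 g/eq = 2920 eq = 2920 mol NaHSO₄.
(a) Mass of NaHSO₄: 2920 × 120.1 = 350,700 g.

(b) Volume: 295,000 US gal × 3.785 L/gal = 1,116,575 L.
(b) After draining 30% and refilling: 98 × 0.70 + 13 × 0.30 = 72.5 ppm.
(b) Deficit to target: 88 − 72.5 = 15.5 mg/L.
(b) Mass: 15.5 mg/L × 1,116,575 L = 17,310 g cyanuric acid.

(a) 351 kg; (b) 17.3 kg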